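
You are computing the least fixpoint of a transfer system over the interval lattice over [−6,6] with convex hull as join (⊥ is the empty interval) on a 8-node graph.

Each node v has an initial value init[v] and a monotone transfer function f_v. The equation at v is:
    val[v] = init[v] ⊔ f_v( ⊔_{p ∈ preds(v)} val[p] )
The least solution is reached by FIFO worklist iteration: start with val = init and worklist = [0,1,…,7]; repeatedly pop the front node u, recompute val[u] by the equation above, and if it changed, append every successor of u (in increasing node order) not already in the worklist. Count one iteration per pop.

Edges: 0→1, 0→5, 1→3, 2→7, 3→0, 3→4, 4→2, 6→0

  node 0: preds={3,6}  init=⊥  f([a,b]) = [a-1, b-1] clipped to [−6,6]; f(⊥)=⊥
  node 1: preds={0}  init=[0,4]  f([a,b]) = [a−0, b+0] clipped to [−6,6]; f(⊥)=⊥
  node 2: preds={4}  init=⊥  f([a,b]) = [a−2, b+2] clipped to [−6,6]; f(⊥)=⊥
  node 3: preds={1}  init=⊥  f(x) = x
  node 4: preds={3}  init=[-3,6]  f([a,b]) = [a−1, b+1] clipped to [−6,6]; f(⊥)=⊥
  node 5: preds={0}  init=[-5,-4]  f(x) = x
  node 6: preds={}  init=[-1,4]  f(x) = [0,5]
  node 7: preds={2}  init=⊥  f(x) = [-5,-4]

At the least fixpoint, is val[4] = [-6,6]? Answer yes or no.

Worklist (33 pops):
  #1 pop 0: in=[-1,4] → [-2,3] (was ⊥); enqueue []
  #2 pop 1: in=[-2,3] → [-2,4] (was [0,4]); enqueue []
  #3 pop 2: in=[-3,6] → [-5,6] (was ⊥); enqueue []
  #4 pop 3: in=[-2,4] → [-2,4] (was ⊥); enqueue [0]
  #5 pop 4: in=[-2,4] → [-3,6] (no change)
  #6 pop 5: in=[-2,3] → [-5,3] (was [-5,-4]); enqueue []
  #7 pop 6: in=⊥ → [-1,5] (was [-1,4]); enqueue []
  #8 pop 7: in=[-5,6] → [-5,-4] (was ⊥); enqueue []
  #9 pop 0: in=[-2,5] → [-3,4] (was [-2,3]); enqueue [1,5]
  #10 pop 1: in=[-3,4] → [-3,4] (was [-2,4]); enqueue [3]
  #11 pop 5: in=[-3,4] → [-5,4] (was [-5,3]); enqueue []
  #12 pop 3: in=[-3,4] → [-3,4] (was [-2,4]); enqueue [0,4]
  #13 pop 0: in=[-3,5] → [-4,4] (was [-3,4]); enqueue [1,5]
  #14 pop 4: in=[-3,4] → [-4,6] (was [-3,6]); enqueue [2]
  #15 pop 1: in=[-4,4] → [-4,4] (was [-3,4]); enqueue [3]
  #16 pop 5: in=[-4,4] → [-5,4] (no change)
  #17 pop 2: in=[-4,6] → [-6,6] (was [-5,6]); enqueue [7]
  #18 pop 3: in=[-4,4] → [-4,4] (was [-3,4]); enqueue [0,4]
  #19 pop 7: in=[-6,6] → [-5,-4] (no change)
  #20 pop 0: in=[-4,5] → [-5,4] (was [-4,4]); enqueue [1,5]
  #21 pop 4: in=[-4,4] → [-5,6] (was [-4,6]); enqueue [2]
  #22 pop 1: in=[-5,4] → [-5,4] (was [-4,4]); enqueue [3]
  #23 pop 5: in=[-5,4] → [-5,4] (no change)
  #24 pop 2: in=[-5,6] → [-6,6] (no change)
  #25 pop 3: in=[-5,4] → [-5,4] (was [-4,4]); enqueue [0,4]
  #26 pop 0: in=[-5,5] → [-6,4] (was [-5,4]); enqueue [1,5]
  #27 pop 4: in=[-5,4] → [-6,6] (was [-5,6]); enqueue [2]
  #28 pop 1: in=[-6,4] → [-6,4] (was [-5,4]); enqueue [3]
  #29 pop 5: in=[-6,4] → [-6,4] (was [-5,4]); enqueue []
  #30 pop 2: in=[-6,6] → [-6,6] (no change)
  #31 pop 3: in=[-6,4] → [-6,4] (was [-5,4]); enqueue [0,4]
  #32 pop 0: in=[-6,5] → [-6,4] (no change)
  #33 pop 4: in=[-6,4] → [-6,6] (no change)

Fixpoint:
  val[0] = [-6,4]
  val[1] = [-6,4]
  val[2] = [-6,6]
  val[3] = [-6,4]
  val[4] = [-6,6]
  val[5] = [-6,4]
  val[6] = [-1,5]
  val[7] = [-5,-4]

yes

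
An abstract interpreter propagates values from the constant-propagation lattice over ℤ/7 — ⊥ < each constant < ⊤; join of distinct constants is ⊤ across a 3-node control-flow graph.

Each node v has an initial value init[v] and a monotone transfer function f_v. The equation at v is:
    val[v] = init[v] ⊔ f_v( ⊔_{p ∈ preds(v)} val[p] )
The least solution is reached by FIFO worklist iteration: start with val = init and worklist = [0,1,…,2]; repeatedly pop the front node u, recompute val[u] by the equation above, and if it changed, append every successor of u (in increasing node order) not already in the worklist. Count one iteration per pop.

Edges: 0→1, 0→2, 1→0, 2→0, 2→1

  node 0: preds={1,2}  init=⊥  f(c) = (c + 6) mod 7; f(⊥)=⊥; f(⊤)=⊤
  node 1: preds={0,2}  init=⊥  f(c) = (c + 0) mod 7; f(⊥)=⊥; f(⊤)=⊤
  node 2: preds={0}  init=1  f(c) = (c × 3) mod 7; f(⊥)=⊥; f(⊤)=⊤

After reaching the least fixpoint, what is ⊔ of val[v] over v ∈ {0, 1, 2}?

Worklist (6 pops):
  #1 pop 0: in=1 → 0 (was ⊥); enqueue []
  #2 pop 1: in=⊤ → ⊤ (was ⊥); enqueue [0]
  #3 pop 2: in=0 → ⊤ (was 1); enqueue [1]
  #4 pop 0: in=⊤ → ⊤ (was 0); enqueue [2]
  #5 pop 1: in=⊤ → ⊤ (no change)
  #6 pop 2: in=⊤ → ⊤ (no change)

Fixpoint:
  val[0] = ⊤
  val[1] = ⊤
  val[2] = ⊤

⊤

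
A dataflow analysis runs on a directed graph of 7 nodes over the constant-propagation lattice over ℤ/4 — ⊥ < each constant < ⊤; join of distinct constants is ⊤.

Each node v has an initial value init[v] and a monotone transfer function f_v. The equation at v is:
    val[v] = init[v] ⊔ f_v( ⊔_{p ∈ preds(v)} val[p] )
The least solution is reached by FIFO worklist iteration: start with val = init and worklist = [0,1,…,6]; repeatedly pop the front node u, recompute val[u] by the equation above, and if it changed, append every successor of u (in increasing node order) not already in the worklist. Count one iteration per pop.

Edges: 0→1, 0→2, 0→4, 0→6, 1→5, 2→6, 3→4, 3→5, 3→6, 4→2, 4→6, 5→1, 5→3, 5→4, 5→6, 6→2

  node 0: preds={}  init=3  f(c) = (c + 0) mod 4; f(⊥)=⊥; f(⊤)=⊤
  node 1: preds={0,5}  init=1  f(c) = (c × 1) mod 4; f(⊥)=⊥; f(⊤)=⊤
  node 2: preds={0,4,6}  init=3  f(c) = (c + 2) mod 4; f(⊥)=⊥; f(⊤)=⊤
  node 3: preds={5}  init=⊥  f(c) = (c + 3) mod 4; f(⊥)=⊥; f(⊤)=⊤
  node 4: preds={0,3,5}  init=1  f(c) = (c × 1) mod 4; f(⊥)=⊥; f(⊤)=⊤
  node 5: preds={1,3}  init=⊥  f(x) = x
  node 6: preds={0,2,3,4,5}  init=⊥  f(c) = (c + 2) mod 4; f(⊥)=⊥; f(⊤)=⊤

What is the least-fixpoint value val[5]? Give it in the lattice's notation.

⊤

Iteration log — 13 steps:
  step 1. node 0  ⊔preds=⊥  new=3  stable
  step 2. node 1  ⊔preds=3  new=⊤  old=1  +wl: 
  step 3. node 2  ⊔preds=⊤  new=⊤  old=3  +wl: 
  step 4. node 3  ⊔preds=⊥  new=⊥  stable
  step 5. node 4  ⊔preds=3  new=⊤  old=1  +wl: 2
  step 6. node 5  ⊔preds=⊤  new=⊤  old=⊥  +wl: 1,3,4
  step 7. node 6  ⊔preds=⊤  new=⊤  old=⊥  +wl: 
  step 8. node 2  ⊔preds=⊤  new=⊤  stable
  step 9. node 1  ⊔preds=⊤  new=⊤  stable
  step 10. node 3  ⊔preds=⊤  new=⊤  old=⊥  +wl: 5,6
  step 11. node 4  ⊔preds=⊤  new=⊤  stable
  step 12. node 5  ⊔preds=⊤  new=⊤  stable
  step 13. node 6  ⊔preds=⊤  new=⊤  stable

Least fixpoint reached:
  node 0: 3
  node 1: ⊤
  node 2: ⊤
  node 3: ⊤
  node 4: ⊤
  node 5: ⊤
  node 6: ⊤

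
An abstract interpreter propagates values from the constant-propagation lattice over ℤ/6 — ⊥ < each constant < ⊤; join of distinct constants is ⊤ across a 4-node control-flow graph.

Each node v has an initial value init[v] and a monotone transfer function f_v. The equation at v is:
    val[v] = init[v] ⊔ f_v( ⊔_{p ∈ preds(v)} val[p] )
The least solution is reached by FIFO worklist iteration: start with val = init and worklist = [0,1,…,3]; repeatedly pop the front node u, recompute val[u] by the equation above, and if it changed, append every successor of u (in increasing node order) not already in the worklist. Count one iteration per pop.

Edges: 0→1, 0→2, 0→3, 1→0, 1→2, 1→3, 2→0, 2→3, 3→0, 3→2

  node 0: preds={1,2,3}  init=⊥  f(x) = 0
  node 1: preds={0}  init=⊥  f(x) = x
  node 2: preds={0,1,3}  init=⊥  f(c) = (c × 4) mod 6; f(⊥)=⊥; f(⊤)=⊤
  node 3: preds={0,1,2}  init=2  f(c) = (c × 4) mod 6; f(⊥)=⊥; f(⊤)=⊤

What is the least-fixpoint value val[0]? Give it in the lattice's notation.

Worklist (6 pops):
  #1 pop 0: in=2 → 0 (was ⊥); enqueue []
  #2 pop 1: in=0 → 0 (was ⊥); enqueue [0]
  #3 pop 2: in=⊤ → ⊤ (was ⊥); enqueue []
  #4 pop 3: in=⊤ → ⊤ (was 2); enqueue [2]
  #5 pop 0: in=⊤ → 0 (no change)
  #6 pop 2: in=⊤ → ⊤ (no change)

Fixpoint:
  val[0] = 0
  val[1] = 0
  val[2] = ⊤
  val[3] = ⊤

0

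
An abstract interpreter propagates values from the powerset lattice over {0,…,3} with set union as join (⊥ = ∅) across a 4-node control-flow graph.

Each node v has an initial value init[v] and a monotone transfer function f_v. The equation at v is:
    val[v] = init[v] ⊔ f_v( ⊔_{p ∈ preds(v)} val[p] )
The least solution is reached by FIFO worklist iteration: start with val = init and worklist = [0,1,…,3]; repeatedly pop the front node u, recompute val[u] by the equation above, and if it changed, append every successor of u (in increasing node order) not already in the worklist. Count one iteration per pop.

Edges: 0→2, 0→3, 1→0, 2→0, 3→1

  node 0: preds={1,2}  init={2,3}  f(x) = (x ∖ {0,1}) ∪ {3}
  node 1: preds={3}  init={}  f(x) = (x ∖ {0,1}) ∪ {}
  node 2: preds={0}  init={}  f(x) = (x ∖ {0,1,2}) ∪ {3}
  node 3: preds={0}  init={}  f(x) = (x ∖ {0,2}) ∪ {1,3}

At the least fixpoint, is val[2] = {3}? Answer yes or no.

yes

Worklist (7 pops):
  #1 pop 0: in={} → {2,3} (no change)
  #2 pop 1: in={} → {} (no change)
  #3 pop 2: in={2,3} → {3} (was {}); enqueue [0]
  #4 pop 3: in={2,3} → {1,3} (was {}); enqueue [1]
  #5 pop 0: in={3} → {2,3} (no change)
  #6 pop 1: in={1,3} → {3} (was {}); enqueue [0]
  #7 pop 0: in={3} → {2,3} (no change)

Fixpoint:
  val[0] = {2,3}
  val[1] = {3}
  val[2] = {3}
  val[3] = {1,3}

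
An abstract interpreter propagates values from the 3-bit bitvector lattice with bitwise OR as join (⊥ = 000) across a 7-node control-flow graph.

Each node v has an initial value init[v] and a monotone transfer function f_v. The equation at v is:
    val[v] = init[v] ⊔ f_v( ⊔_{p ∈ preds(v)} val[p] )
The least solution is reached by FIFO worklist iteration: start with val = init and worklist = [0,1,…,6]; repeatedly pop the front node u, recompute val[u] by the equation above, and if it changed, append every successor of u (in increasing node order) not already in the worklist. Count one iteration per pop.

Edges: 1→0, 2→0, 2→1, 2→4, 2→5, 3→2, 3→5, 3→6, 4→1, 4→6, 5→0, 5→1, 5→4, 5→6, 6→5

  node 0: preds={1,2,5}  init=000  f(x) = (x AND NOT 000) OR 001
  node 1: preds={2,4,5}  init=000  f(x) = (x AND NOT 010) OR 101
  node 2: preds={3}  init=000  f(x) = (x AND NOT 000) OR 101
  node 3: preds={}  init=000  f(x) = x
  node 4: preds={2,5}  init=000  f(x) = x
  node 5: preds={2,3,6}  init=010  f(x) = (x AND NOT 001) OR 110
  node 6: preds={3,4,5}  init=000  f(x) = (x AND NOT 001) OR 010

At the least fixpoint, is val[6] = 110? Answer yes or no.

Worklist (11 pops):
  #1 pop 0: in=010 → 011 (was 000); enqueue []
  #2 pop 1: in=010 → 101 (was 000); enqueue [0]
  #3 pop 2: in=000 → 101 (was 000); enqueue [1]
  #4 pop 3: in=000 → 000 (no change)
  #5 pop 4: in=111 → 111 (was 000); enqueue []
  #6 pop 5: in=101 → 110 (was 010); enqueue [4]
  #7 pop 6: in=111 → 110 (was 000); enqueue [5]
  #8 pop 0: in=111 → 111 (was 011); enqueue []
  #9 pop 1: in=111 → 101 (no change)
  #10 pop 4: in=111 → 111 (no change)
  #11 pop 5: in=111 → 110 (no change)

Fixpoint:
  val[0] = 111
  val[1] = 101
  val[2] = 101
  val[3] = 000
  val[4] = 111
  val[5] = 110
  val[6] = 110

yes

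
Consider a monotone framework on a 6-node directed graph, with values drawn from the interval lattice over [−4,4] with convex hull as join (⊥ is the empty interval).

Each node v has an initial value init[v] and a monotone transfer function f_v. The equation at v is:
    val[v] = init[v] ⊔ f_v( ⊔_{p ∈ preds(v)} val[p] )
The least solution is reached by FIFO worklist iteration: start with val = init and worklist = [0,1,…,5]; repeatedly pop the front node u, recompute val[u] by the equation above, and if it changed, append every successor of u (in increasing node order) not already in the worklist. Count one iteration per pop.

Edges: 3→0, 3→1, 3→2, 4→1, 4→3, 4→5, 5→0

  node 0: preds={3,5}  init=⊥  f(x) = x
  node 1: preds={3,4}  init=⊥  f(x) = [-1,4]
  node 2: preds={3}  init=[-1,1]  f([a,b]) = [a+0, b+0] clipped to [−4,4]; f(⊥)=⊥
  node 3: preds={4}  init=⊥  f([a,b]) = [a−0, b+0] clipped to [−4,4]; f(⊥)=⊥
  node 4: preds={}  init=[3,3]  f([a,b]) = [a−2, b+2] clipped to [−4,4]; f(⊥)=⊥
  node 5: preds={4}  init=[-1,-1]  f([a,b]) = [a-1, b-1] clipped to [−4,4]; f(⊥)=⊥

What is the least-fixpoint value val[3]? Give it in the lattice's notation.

Worklist (9 pops):
  #1 pop 0: in=[-1,-1] → [-1,-1] (was ⊥); enqueue []
  #2 pop 1: in=[3,3] → [-1,4] (was ⊥); enqueue []
  #3 pop 2: in=⊥ → [-1,1] (no change)
  #4 pop 3: in=[3,3] → [3,3] (was ⊥); enqueue [0,1,2]
  #5 pop 4: in=⊥ → [3,3] (no change)
  #6 pop 5: in=[3,3] → [-1,2] (was [-1,-1]); enqueue []
  #7 pop 0: in=[-1,3] → [-1,3] (was [-1,-1]); enqueue []
  #8 pop 1: in=[3,3] → [-1,4] (no change)
  #9 pop 2: in=[3,3] → [-1,3] (was [-1,1]); enqueue []

Fixpoint:
  val[0] = [-1,3]
  val[1] = [-1,4]
  val[2] = [-1,3]
  val[3] = [3,3]
  val[4] = [3,3]
  val[5] = [-1,2]

[3,3]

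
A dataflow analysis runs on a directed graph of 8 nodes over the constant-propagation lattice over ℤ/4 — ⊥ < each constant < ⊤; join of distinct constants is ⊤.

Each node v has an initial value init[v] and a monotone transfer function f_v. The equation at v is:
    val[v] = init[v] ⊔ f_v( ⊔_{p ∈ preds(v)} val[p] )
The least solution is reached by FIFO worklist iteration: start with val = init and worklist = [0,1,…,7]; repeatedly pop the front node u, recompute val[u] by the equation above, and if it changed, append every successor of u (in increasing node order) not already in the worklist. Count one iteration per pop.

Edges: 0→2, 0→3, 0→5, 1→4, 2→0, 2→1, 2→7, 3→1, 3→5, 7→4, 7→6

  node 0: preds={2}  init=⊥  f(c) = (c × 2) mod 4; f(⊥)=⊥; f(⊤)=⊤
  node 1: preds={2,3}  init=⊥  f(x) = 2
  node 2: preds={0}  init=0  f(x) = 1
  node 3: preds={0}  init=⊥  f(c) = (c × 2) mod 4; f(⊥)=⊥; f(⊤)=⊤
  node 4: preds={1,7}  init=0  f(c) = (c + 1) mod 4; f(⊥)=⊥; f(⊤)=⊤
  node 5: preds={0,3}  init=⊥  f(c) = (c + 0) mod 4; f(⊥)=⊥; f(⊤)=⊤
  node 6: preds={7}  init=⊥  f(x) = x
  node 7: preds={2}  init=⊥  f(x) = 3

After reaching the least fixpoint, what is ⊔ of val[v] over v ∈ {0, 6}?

⊤

Iteration log — 16 steps:
  step 1. node 0  ⊔preds=0  new=0  old=⊥  +wl: 
  step 2. node 1  ⊔preds=0  new=2  old=⊥  +wl: 
  step 3. node 2  ⊔preds=0  new=⊤  old=0  +wl: 0,1
  step 4. node 3  ⊔preds=0  new=0  old=⊥  +wl: 
  step 5. node 4  ⊔preds=2  new=⊤  old=0  +wl: 
  step 6. node 5  ⊔preds=0  new=0  old=⊥  +wl: 
  step 7. node 6  ⊔preds=⊥  new=⊥  stable
  step 8. node 7  ⊔preds=⊤  new=3  old=⊥  +wl: 4,6
  step 9. node 0  ⊔preds=⊤  new=⊤  old=0  +wl: 2,3,5
  step 10. node 1  ⊔preds=⊤  new=2  stable
  step 11. node 4  ⊔preds=⊤  new=⊤  stable
  step 12. node 6  ⊔preds=3  new=3  old=⊥  +wl: 
  step 13. node 2  ⊔preds=⊤  new=⊤  stable
  step 14. node 3  ⊔preds=⊤  new=⊤  old=0  +wl: 1
  step 15. node 5  ⊔preds=⊤  new=⊤  old=0  +wl: 
  step 16. node 1  ⊔preds=⊤  new=2  stable

Least fixpoint reached:
  node 0: ⊤
  node 1: 2
  node 2: ⊤
  node 3: ⊤
  node 4: ⊤
  node 5: ⊤
  node 6: 3
  node 7: 3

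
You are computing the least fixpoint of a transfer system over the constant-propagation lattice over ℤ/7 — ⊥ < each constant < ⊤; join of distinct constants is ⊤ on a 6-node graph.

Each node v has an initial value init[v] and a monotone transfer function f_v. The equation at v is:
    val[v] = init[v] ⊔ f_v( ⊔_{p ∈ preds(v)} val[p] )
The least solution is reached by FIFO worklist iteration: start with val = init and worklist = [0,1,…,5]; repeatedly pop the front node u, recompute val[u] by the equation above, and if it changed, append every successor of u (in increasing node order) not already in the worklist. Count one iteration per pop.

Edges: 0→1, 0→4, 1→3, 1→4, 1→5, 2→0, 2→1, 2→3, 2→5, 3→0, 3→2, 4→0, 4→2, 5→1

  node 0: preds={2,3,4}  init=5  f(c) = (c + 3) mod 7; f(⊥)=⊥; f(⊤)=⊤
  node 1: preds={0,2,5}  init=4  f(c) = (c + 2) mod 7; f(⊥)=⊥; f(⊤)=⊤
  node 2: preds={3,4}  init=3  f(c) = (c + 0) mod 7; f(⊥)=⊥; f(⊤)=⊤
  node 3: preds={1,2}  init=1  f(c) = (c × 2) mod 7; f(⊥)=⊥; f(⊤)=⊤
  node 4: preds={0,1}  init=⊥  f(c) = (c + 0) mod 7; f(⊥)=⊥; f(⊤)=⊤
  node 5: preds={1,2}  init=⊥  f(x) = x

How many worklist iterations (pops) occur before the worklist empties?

9

Iteration log — 9 steps:
  step 1. node 0  ⊔preds=⊤  new=⊤  old=5  +wl: 
  step 2. node 1  ⊔preds=⊤  new=⊤  old=4  +wl: 
  step 3. node 2  ⊔preds=1  new=⊤  old=3  +wl: 0,1
  step 4. node 3  ⊔preds=⊤  new=⊤  old=1  +wl: 2
  step 5. node 4  ⊔preds=⊤  new=⊤  old=⊥  +wl: 
  step 6. node 5  ⊔preds=⊤  new=⊤  old=⊥  +wl: 
  step 7. node 0  ⊔preds=⊤  new=⊤  stable
  step 8. node 1  ⊔preds=⊤  new=⊤  stable
  step 9. node 2  ⊔preds=⊤  new=⊤  stable

Least fixpoint reached:
  node 0: ⊤
  node 1: ⊤
  node 2: ⊤
  node 3: ⊤
  node 4: ⊤
  node 5: ⊤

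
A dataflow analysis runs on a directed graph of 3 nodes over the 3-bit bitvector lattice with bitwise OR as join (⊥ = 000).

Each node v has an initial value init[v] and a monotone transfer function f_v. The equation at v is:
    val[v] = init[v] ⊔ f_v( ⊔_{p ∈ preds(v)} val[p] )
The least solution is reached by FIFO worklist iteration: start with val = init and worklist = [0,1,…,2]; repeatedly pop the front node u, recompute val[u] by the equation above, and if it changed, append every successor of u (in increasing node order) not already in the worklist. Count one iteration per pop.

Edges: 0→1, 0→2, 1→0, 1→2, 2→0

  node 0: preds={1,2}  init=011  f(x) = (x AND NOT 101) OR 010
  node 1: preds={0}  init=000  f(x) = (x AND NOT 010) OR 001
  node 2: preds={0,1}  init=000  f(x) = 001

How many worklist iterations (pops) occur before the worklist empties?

4

Iteration log — 4 steps:
  step 1. node 0  ⊔preds=000  new=011  stable
  step 2. node 1  ⊔preds=011  new=001  old=000  +wl: 0
  step 3. node 2  ⊔preds=011  new=001  old=000  +wl: 
  step 4. node 0  ⊔preds=001  new=011  stable

Least fixpoint reached:
  node 0: 011
  node 1: 001
  node 2: 001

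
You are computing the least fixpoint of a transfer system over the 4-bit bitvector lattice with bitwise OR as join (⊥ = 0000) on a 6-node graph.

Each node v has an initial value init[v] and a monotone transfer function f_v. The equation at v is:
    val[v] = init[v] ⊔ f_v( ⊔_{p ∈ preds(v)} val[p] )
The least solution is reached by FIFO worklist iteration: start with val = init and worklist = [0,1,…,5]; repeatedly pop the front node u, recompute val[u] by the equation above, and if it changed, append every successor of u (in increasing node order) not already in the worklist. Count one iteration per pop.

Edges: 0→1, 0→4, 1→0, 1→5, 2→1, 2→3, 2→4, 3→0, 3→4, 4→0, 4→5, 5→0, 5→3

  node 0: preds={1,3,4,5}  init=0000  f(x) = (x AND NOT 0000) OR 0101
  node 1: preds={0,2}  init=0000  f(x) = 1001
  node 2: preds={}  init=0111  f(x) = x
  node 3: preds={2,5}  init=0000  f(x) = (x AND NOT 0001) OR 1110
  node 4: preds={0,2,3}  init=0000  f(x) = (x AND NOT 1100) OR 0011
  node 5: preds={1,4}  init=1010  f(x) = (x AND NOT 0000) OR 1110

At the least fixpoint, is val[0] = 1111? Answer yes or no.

Worklist (8 pops):
  #1 pop 0: in=1010 → 1111 (was 0000); enqueue []
  #2 pop 1: in=1111 → 1001 (was 0000); enqueue [0]
  #3 pop 2: in=0000 → 0111 (no change)
  #4 pop 3: in=1111 → 1110 (was 0000); enqueue []
  #5 pop 4: in=1111 → 0011 (was 0000); enqueue []
  #6 pop 5: in=1011 → 1111 (was 1010); enqueue [3]
  #7 pop 0: in=1111 → 1111 (no change)
  #8 pop 3: in=1111 → 1110 (no change)

Fixpoint:
  val[0] = 1111
  val[1] = 1001
  val[2] = 0111
  val[3] = 1110
  val[4] = 0011
  val[5] = 1111

yes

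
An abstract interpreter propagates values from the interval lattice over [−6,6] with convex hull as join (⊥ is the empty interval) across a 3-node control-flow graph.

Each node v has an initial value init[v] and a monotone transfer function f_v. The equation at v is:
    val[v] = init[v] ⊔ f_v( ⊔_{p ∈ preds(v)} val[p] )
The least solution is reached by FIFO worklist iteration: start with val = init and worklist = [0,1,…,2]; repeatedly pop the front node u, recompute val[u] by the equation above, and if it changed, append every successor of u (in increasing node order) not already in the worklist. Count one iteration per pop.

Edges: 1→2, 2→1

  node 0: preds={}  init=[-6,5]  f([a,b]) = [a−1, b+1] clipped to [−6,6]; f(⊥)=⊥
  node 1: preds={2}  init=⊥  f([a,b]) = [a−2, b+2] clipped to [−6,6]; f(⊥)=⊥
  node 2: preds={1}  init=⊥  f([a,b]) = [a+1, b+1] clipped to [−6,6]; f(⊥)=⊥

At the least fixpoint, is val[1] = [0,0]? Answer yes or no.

Trace (3 dequeues):
  [1] u=0 | in ⊥ | out [-6,5] | ==
  [2] u=1 | in ⊥ | out ⊥ | ==
  [3] u=2 | in ⊥ | out ⊥ | ==

Converged values:
  [0] [-6,5]
  [1] ⊥
  [2] ⊥

no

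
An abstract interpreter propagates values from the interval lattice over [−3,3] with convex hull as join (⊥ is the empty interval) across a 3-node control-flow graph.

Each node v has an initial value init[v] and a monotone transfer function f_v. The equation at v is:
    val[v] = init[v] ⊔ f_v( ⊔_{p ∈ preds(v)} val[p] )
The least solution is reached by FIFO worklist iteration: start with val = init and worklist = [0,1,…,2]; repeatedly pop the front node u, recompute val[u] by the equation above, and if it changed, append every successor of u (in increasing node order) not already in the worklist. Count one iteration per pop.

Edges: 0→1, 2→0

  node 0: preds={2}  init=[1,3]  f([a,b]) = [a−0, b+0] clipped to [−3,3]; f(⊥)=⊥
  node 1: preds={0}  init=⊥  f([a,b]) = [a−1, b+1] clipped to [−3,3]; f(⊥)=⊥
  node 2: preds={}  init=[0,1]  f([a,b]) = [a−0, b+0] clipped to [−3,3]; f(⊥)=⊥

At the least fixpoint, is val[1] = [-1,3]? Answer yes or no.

yes

Iteration log — 3 steps:
  step 1. node 0  ⊔preds=[0,1]  new=[0,3]  old=[1,3]  +wl: 
  step 2. node 1  ⊔preds=[0,3]  new=[-1,3]  old=⊥  +wl: 
  step 3. node 2  ⊔preds=⊥  new=[0,1]  stable

Least fixpoint reached:
  node 0: [0,3]
  node 1: [-1,3]
  node 2: [0,1]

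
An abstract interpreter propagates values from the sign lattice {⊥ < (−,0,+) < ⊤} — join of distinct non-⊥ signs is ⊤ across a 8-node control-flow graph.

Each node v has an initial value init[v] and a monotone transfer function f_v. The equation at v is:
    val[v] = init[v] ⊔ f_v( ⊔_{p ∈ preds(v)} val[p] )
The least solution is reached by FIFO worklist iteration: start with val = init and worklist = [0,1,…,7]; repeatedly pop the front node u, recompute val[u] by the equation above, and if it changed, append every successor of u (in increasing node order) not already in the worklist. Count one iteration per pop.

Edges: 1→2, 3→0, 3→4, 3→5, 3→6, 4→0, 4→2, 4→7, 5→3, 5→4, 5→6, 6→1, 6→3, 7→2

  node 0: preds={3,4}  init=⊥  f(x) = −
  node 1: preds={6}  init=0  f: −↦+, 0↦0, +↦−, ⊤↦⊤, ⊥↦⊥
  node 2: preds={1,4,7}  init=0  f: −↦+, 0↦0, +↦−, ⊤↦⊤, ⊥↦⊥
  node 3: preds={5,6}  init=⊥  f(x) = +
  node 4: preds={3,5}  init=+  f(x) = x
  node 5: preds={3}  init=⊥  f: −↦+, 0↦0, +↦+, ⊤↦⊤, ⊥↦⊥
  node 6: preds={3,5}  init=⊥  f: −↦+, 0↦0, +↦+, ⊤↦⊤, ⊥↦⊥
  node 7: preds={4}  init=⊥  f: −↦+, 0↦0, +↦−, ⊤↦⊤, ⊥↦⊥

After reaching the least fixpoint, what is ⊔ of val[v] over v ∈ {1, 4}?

⊤

Iteration log — 13 steps:
  step 1. node 0  ⊔preds=+  new=−  old=⊥  +wl: 
  step 2. node 1  ⊔preds=⊥  new=0  stable
  step 3. node 2  ⊔preds=⊤  new=⊤  old=0  +wl: 
  step 4. node 3  ⊔preds=⊥  new=+  old=⊥  +wl: 0
  step 5. node 4  ⊔preds=+  new=+  stable
  step 6. node 5  ⊔preds=+  new=+  old=⊥  +wl: 3,4
  step 7. node 6  ⊔preds=+  new=+  old=⊥  +wl: 1
  step 8. node 7  ⊔preds=+  new=−  old=⊥  +wl: 2
  step 9. node 0  ⊔preds=+  new=−  stable
  step 10. node 3  ⊔preds=+  new=+  stable
  step 11. node 4  ⊔preds=+  new=+  stable
  step 12. node 1  ⊔preds=+  new=⊤  old=0  +wl: 
  step 13. node 2  ⊔preds=⊤  new=⊤  stable

Least fixpoint reached:
  node 0: −
  node 1: ⊤
  node 2: ⊤
  node 3: +
  node 4: +
  node 5: +
  node 6: +
  node 7: −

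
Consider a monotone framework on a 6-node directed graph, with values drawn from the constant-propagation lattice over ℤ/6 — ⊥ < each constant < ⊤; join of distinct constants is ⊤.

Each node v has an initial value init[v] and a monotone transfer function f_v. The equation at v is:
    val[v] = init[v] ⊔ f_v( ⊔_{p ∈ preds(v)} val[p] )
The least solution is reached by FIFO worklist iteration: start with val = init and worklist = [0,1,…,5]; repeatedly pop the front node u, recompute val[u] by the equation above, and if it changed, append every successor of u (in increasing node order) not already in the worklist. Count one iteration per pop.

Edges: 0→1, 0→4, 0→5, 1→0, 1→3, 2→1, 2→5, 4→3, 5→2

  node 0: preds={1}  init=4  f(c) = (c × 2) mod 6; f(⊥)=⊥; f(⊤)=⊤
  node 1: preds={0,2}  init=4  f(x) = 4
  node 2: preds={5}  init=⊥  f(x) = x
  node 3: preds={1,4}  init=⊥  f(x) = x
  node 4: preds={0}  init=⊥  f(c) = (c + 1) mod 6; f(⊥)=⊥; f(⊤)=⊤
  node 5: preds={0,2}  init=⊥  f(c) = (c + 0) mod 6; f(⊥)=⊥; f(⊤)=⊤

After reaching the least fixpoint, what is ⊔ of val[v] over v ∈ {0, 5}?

Worklist (10 pops):
  #1 pop 0: in=4 → ⊤ (was 4); enqueue []
  #2 pop 1: in=⊤ → 4 (no change)
  #3 pop 2: in=⊥ → ⊥ (no change)
  #4 pop 3: in=4 → 4 (was ⊥); enqueue []
  #5 pop 4: in=⊤ → ⊤ (was ⊥); enqueue [3]
  #6 pop 5: in=⊤ → ⊤ (was ⊥); enqueue [2]
  #7 pop 3: in=⊤ → ⊤ (was 4); enqueue []
  #8 pop 2: in=⊤ → ⊤ (was ⊥); enqueue [1,5]
  #9 pop 1: in=⊤ → 4 (no change)
  #10 pop 5: in=⊤ → ⊤ (no change)

Fixpoint:
  val[0] = ⊤
  val[1] = 4
  val[2] = ⊤
  val[3] = ⊤
  val[4] = ⊤
  val[5] = ⊤

⊤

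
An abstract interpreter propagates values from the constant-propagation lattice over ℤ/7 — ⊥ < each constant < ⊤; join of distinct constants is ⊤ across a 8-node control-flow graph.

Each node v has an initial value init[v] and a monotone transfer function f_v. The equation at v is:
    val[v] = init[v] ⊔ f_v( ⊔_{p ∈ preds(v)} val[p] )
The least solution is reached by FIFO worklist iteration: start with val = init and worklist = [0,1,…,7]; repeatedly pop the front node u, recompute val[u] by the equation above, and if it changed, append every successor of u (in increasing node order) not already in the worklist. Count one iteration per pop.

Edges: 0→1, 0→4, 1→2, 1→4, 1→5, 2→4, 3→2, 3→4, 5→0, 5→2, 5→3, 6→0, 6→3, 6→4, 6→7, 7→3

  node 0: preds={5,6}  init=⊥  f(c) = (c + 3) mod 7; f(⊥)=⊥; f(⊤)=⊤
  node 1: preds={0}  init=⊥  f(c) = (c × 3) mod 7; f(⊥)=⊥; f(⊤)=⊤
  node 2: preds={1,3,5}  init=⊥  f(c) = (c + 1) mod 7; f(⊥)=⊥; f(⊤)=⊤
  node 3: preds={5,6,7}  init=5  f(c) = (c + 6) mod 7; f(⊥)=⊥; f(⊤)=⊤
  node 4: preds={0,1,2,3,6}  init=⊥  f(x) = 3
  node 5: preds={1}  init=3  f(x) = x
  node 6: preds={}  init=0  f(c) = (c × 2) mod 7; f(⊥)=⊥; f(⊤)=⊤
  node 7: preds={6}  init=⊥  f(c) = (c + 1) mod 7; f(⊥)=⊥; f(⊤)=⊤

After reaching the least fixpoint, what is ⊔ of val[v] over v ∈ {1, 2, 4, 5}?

⊤

Iteration log — 11 steps:
  step 1. node 0  ⊔preds=⊤  new=⊤  old=⊥  +wl: 
  step 2. node 1  ⊔preds=⊤  new=⊤  old=⊥  +wl: 
  step 3. node 2  ⊔preds=⊤  new=⊤  old=⊥  +wl: 
  step 4. node 3  ⊔preds=⊤  new=⊤  old=5  +wl: 2
  step 5. node 4  ⊔preds=⊤  new=3  old=⊥  +wl: 
  step 6. node 5  ⊔preds=⊤  new=⊤  old=3  +wl: 0,3
  step 7. node 6  ⊔preds=⊥  new=0  stable
  step 8. node 7  ⊔preds=0  new=1  old=⊥  +wl: 
  step 9. node 2  ⊔preds=⊤  new=⊤  stable
  step 10. node 0  ⊔preds=⊤  new=⊤  stable
  step 11. node 3  ⊔preds=⊤  new=⊤  stable

Least fixpoint reached:
  node 0: ⊤
  node 1: ⊤
  node 2: ⊤
  node 3: ⊤
  node 4: 3
  node 5: ⊤
  node 6: 0
  node 7: 1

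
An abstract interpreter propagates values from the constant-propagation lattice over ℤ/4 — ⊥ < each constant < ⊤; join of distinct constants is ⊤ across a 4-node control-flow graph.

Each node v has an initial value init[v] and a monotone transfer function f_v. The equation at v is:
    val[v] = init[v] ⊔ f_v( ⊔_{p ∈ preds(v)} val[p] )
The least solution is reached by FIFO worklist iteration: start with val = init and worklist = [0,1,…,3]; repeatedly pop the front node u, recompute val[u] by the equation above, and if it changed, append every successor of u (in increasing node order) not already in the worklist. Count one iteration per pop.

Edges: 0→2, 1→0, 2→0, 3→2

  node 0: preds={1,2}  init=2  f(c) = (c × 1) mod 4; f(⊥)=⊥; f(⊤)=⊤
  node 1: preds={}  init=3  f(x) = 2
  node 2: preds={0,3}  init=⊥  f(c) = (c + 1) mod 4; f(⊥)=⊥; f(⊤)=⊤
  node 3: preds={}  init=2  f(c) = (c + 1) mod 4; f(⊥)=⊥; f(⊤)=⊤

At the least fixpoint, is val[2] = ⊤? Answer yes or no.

Iteration log — 5 steps:
  step 1. node 0  ⊔preds=3  new=⊤  old=2  +wl: 
  step 2. node 1  ⊔preds=⊥  new=⊤  old=3  +wl: 0
  step 3. node 2  ⊔preds=⊤  new=⊤  old=⊥  +wl: 
  step 4. node 3  ⊔preds=⊥  new=2  stable
  step 5. node 0  ⊔preds=⊤  new=⊤  stable

Least fixpoint reached:
  node 0: ⊤
  node 1: ⊤
  node 2: ⊤
  node 3: 2

yes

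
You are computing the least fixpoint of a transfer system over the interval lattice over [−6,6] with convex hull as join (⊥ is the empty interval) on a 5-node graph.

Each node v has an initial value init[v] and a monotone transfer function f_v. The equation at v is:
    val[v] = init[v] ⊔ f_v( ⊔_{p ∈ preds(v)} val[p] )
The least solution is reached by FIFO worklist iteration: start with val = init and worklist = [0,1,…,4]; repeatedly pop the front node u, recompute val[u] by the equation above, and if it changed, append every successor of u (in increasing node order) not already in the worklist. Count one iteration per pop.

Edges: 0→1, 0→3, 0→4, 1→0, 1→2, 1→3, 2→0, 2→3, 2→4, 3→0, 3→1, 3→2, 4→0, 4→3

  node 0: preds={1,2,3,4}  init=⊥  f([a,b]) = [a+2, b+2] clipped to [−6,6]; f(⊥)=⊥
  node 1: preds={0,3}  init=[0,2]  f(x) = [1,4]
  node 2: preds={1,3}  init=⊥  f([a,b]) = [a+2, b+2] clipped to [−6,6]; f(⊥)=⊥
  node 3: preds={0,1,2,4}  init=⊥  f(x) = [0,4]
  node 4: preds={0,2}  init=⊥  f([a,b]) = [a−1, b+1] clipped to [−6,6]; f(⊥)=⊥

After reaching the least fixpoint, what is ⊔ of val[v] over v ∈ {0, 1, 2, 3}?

[0,6]

Worklist (10 pops):
  #1 pop 0: in=[0,2] → [2,4] (was ⊥); enqueue []
  #2 pop 1: in=[2,4] → [0,4] (was [0,2]); enqueue [0]
  #3 pop 2: in=[0,4] → [2,6] (was ⊥); enqueue []
  #4 pop 3: in=[0,6] → [0,4] (was ⊥); enqueue [1,2]
  #5 pop 4: in=[2,6] → [1,6] (was ⊥); enqueue [3]
  #6 pop 0: in=[0,6] → [2,6] (was [2,4]); enqueue [4]
  #7 pop 1: in=[0,6] → [0,4] (no change)
  #8 pop 2: in=[0,4] → [2,6] (no change)
  #9 pop 3: in=[0,6] → [0,4] (no change)
  #10 pop 4: in=[2,6] → [1,6] (no change)

Fixpoint:
  val[0] = [2,6]
  val[1] = [0,4]
  val[2] = [2,6]
  val[3] = [0,4]
  val[4] = [1,6]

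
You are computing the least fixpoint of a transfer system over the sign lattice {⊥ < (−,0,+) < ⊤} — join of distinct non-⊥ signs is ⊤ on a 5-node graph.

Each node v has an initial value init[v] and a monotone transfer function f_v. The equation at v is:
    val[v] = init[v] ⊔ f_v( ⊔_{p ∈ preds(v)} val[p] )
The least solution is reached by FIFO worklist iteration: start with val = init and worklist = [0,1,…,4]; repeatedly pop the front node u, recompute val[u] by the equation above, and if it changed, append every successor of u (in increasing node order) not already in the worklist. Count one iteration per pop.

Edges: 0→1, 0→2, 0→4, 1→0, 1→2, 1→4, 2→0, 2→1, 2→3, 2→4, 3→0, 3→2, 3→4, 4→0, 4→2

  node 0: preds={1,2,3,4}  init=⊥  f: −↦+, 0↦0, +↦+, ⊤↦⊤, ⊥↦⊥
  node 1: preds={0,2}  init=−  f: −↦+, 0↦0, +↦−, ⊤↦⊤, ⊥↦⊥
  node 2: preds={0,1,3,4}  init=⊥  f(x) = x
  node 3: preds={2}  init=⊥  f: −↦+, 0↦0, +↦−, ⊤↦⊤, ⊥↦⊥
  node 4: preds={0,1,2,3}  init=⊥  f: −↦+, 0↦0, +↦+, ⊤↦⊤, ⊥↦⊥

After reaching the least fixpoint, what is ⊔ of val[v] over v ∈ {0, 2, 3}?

⊤

Iteration log — 10 steps:
  step 1. node 0  ⊔preds=−  new=+  old=⊥  +wl: 
  step 2. node 1  ⊔preds=+  new=−  stable
  step 3. node 2  ⊔preds=⊤  new=⊤  old=⊥  +wl: 0,1
  step 4. node 3  ⊔preds=⊤  new=⊤  old=⊥  +wl: 2
  step 5. node 4  ⊔preds=⊤  new=⊤  old=⊥  +wl: 
  step 6. node 0  ⊔preds=⊤  new=⊤  old=+  +wl: 4
  step 7. node 1  ⊔preds=⊤  new=⊤  old=−  +wl: 0
  step 8. node 2  ⊔preds=⊤  new=⊤  stable
  step 9. node 4  ⊔preds=⊤  new=⊤  stable
  step 10. node 0  ⊔preds=⊤  new=⊤  stable

Least fixpoint reached:
  node 0: ⊤
  node 1: ⊤
  node 2: ⊤
  node 3: ⊤
  node 4: ⊤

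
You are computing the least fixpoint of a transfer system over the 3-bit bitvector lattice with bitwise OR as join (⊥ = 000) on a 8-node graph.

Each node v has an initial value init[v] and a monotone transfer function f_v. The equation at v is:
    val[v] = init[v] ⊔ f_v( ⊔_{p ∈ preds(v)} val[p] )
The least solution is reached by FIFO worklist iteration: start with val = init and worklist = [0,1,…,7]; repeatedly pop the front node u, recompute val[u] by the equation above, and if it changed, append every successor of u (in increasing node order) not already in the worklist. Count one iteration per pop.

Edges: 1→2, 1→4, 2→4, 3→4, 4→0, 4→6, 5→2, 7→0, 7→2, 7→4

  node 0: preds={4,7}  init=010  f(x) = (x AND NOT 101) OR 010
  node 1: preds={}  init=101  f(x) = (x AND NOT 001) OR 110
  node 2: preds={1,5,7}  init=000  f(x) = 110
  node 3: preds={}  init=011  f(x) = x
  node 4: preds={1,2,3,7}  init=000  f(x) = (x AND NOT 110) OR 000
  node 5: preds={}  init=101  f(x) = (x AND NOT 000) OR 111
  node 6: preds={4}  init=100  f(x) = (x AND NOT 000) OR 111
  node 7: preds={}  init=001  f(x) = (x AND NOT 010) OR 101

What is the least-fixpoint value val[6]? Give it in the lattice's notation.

111

Iteration log — 11 steps:
  step 1. node 0  ⊔preds=001  new=010  stable
  step 2. node 1  ⊔preds=000  new=111  old=101  +wl: 
  step 3. node 2  ⊔preds=111  new=110  old=000  +wl: 
  step 4. node 3  ⊔preds=000  new=011  stable
  step 5. node 4  ⊔preds=111  new=001  old=000  +wl: 0
  step 6. node 5  ⊔preds=000  new=111  old=101  +wl: 2
  step 7. node 6  ⊔preds=001  new=111  old=100  +wl: 
  step 8. node 7  ⊔preds=000  new=101  old=001  +wl: 4
  step 9. node 0  ⊔preds=101  new=010  stable
  step 10. node 2  ⊔preds=111  new=110  stable
  step 11. node 4  ⊔preds=111  new=001  stable

Least fixpoint reached:
  node 0: 010
  node 1: 111
  node 2: 110
  node 3: 011
  node 4: 001
  node 5: 111
  node 6: 111
  node 7: 101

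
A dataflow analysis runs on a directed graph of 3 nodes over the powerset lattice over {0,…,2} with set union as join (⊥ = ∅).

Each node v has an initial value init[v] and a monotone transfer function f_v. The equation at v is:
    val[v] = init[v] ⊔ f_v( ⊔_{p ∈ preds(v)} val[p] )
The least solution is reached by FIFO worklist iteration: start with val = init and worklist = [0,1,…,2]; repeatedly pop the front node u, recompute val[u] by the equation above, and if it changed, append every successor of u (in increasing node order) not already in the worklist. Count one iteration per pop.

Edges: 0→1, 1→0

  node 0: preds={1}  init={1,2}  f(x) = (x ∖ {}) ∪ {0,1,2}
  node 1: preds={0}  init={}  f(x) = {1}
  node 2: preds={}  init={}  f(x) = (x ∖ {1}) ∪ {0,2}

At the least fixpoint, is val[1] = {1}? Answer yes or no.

Trace (4 dequeues):
  [1] u=0 | in {} | out {0,1,2} | prev {1,2} | push {}
  [2] u=1 | in {0,1,2} | out {1} | prev {} | push {0}
  [3] u=2 | in {} | out {0,2} | prev {} | push {}
  [4] u=0 | in {1} | out {0,1,2} | ==

Converged values:
  [0] {0,1,2}
  [1] {1}
  [2] {0,2}

yes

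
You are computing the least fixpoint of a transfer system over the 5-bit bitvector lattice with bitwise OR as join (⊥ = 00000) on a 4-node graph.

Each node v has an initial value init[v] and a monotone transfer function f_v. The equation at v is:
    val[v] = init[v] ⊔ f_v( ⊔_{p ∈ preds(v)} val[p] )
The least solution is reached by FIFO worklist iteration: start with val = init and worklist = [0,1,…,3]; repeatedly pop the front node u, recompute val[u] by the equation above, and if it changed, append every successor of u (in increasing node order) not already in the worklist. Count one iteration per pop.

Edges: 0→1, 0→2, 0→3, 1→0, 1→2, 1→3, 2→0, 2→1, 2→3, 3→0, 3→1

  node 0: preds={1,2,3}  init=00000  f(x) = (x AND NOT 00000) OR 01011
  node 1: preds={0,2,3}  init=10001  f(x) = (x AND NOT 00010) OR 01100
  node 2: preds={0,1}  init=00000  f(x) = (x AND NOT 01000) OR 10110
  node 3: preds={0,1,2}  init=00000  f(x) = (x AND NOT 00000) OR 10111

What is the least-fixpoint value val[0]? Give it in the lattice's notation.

11111

Iteration log — 8 steps:
  step 1. node 0  ⊔preds=10001  new=11011  old=00000  +wl: 
  step 2. node 1  ⊔preds=11011  new=11101  old=10001  +wl: 0
  step 3. node 2  ⊔preds=11111  new=10111  old=00000  +wl: 1
  step 4. node 3  ⊔preds=11111  new=11111  old=00000  +wl: 
  step 5. node 0  ⊔preds=11111  new=11111  old=11011  +wl: 2,3
  step 6. node 1  ⊔preds=11111  new=11101  stable
  step 7. node 2  ⊔preds=11111  new=10111  stable
  step 8. node 3  ⊔preds=11111  new=11111  stable

Least fixpoint reached:
  node 0: 11111
  node 1: 11101
  node 2: 10111
  node 3: 11111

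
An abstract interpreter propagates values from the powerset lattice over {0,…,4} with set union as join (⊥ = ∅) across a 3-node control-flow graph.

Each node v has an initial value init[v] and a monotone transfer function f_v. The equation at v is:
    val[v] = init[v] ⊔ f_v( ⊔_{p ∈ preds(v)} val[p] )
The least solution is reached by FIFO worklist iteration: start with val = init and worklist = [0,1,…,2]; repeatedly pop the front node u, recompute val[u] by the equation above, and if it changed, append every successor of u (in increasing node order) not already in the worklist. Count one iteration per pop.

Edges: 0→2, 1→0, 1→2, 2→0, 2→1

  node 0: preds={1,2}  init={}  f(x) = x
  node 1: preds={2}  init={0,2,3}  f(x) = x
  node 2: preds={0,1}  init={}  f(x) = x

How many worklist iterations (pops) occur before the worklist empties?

Trace (5 dequeues):
  [1] u=0 | in {0,2,3} | out {0,2,3} | prev {} | push {}
  [2] u=1 | in {} | out {0,2,3} | ==
  [3] u=2 | in {0,2,3} | out {0,2,3} | prev {} | push {0,1}
  [4] u=0 | in {0,2,3} | out {0,2,3} | ==
  [5] u=1 | in {0,2,3} | out {0,2,3} | ==

Converged values:
  [0] {0,2,3}
  [1] {0,2,3}
  [2] {0,2,3}

5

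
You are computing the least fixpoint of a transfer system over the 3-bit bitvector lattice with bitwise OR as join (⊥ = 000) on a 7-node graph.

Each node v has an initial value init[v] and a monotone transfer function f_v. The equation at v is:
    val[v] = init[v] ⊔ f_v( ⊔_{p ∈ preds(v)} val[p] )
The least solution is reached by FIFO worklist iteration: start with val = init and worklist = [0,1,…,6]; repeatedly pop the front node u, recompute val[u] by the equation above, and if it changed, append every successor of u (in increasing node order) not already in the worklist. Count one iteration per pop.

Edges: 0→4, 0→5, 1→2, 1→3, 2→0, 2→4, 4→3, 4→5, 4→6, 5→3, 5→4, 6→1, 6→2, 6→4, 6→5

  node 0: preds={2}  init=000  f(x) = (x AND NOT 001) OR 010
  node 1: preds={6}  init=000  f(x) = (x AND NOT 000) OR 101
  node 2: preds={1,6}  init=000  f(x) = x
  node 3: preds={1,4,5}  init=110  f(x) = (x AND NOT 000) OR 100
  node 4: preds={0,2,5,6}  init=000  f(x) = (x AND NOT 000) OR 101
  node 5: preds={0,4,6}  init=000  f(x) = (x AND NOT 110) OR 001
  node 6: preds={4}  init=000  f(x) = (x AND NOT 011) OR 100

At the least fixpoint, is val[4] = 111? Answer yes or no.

yes

Worklist (13 pops):
  #1 pop 0: in=000 → 010 (was 000); enqueue []
  #2 pop 1: in=000 → 101 (was 000); enqueue []
  #3 pop 2: in=101 → 101 (was 000); enqueue [0]
  #4 pop 3: in=101 → 111 (was 110); enqueue []
  #5 pop 4: in=111 → 111 (was 000); enqueue [3]
  #6 pop 5: in=111 → 001 (was 000); enqueue [4]
  #7 pop 6: in=111 → 100 (was 000); enqueue [1,2,5]
  #8 pop 0: in=101 → 110 (was 010); enqueue []
  #9 pop 3: in=111 → 111 (no change)
  #10 pop 4: in=111 → 111 (no change)
  #11 pop 1: in=100 → 101 (no change)
  #12 pop 2: in=101 → 101 (no change)
  #13 pop 5: in=111 → 001 (no change)

Fixpoint:
  val[0] = 110
  val[1] = 101
  val[2] = 101
  val[3] = 111
  val[4] = 111
  val[5] = 001
  val[6] = 100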